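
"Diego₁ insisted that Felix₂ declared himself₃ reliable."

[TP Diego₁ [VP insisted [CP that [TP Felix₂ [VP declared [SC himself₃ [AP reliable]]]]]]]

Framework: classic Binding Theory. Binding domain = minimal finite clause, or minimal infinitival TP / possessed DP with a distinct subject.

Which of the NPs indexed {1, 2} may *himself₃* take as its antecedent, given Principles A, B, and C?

*himself* is an anaphor, so Principle A applies: it must be bound in its binding domain.
Binding domain of *himself₃*: the embedded TP, whose subject is Felix₂.
*Diego₁* c-commands the anaphor but is outside its binding domain → cannot satisfy Principle A.
*Felix₂* c-commands the anaphor within its binding domain → licit binder.

{2}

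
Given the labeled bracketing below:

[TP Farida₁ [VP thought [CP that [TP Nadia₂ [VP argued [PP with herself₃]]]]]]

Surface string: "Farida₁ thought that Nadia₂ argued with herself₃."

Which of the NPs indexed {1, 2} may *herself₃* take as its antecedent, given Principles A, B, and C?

*herself* is an anaphor, so Principle A applies: it must be bound in its binding domain.
Binding domain of *herself₃*: the embedded TP, whose subject is Nadia₂.
*Farida₁* c-commands the anaphor but is outside its binding domain → cannot satisfy Principle A.
*Nadia₂* c-commands the anaphor within its binding domain → licit binder.

{2}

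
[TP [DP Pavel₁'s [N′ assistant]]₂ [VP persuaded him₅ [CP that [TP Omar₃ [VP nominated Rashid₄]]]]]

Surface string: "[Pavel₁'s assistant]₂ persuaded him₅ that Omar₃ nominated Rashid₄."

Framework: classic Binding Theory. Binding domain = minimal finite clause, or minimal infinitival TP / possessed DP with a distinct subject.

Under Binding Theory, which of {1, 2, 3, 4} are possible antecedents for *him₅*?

{1}

*him* is a pronoun, so Principle B applies: it must be free in its binding domain.
Binding domain of *him₅*: the matrix TP, whose subject is [Pavel₁'s assistant]₂.
*Pavel₁* and the pronoun do not c-command one another → neither Principle B nor Principle C is at stake; coindexation permitted.
*[Pavel₁'s assistant]₂* c-commands the pronoun within its binding domain → coindexation would violate Principle B.
*Omar₃*: the pronoun c-commands this R-expression → coindexation would violate Principle C on *Omar₃*.
*Rashid₄*: the pronoun c-commands this R-expression → coindexation would violate Principle C on *Rashid₄*.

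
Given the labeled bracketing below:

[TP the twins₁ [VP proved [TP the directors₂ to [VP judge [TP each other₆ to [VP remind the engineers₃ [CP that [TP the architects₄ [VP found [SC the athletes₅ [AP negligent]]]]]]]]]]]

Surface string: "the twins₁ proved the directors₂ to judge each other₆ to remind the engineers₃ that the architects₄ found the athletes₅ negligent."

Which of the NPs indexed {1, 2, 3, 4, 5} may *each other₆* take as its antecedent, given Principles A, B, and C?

{2}

*each other* is an anaphor, so Principle A applies: it must be bound in its binding domain.
Binding domain of *each other₆*: the embedded TP, whose subject is the directors₂.
*the twins₁* c-commands the anaphor but is outside its binding domain → cannot satisfy Principle A.
*the directors₂* c-commands the anaphor within its binding domain → licit binder.
*the engineers₃* does not c-command the anaphor → cannot bind it.
*the architects₄* does not c-command the anaphor → cannot bind it.
*the athletes₅* does not c-command the anaphor → cannot bind it.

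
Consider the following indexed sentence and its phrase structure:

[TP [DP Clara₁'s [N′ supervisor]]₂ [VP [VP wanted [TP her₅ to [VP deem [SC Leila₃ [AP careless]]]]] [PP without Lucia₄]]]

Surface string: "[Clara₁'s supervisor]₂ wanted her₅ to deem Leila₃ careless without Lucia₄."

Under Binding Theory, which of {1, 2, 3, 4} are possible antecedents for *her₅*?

*her* is a pronoun, so Principle B applies: it must be free in its binding domain.
Binding domain of *her₅*: the matrix TP, whose subject is [Clara₁'s supervisor]₂.
*Clara₁* and the pronoun do not c-command one another → neither Principle B nor Principle C is at stake; coindexation permitted.
*[Clara₁'s supervisor]₂* c-commands the pronoun within its binding domain → coindexation would violate Principle B.
*Leila₃*: the pronoun c-commands this R-expression → coindexation would violate Principle C on *Leila₃*.
*Lucia₄* and the pronoun do not c-command one another → neither Principle B nor Principle C is at stake; coindexation permitted.

{1, 4}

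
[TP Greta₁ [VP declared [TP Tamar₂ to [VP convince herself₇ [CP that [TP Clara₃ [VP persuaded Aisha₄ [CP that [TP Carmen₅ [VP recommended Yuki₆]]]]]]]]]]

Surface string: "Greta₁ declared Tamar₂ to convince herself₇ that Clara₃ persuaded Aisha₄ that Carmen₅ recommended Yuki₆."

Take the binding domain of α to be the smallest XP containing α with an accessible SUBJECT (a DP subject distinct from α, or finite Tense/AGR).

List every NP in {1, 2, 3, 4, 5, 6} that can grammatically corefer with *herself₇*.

{2}

*herself* is an anaphor, so Principle A applies: it must be bound in its binding domain.
Binding domain of *herself₇*: the embedded TP, whose subject is Tamar₂.
*Greta₁* c-commands the anaphor but is outside its binding domain → cannot satisfy Principle A.
*Tamar₂* c-commands the anaphor within its binding domain → licit binder.
*Clara₃* does not c-command the anaphor → cannot bind it.
*Aisha₄* does not c-command the anaphor → cannot bind it.
*Carmen₅* does not c-command the anaphor → cannot bind it.
*Yuki₆* does not c-command the anaphor → cannot bind it.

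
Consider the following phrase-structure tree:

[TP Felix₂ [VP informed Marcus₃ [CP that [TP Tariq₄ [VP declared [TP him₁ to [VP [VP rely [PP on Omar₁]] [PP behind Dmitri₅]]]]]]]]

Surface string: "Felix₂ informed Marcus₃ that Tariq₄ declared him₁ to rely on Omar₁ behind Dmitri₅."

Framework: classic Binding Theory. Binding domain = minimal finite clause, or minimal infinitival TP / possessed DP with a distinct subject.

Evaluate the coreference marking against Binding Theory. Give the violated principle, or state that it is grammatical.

Principle C

The two coindexed NPs are *him₁* and *Omar₁*.
*Omar₁* is an R-expression. Principle C requires it to be free everywhere.
*him₁* c-commands it and carries the same index.
The R-expression is bound → Principle C violation.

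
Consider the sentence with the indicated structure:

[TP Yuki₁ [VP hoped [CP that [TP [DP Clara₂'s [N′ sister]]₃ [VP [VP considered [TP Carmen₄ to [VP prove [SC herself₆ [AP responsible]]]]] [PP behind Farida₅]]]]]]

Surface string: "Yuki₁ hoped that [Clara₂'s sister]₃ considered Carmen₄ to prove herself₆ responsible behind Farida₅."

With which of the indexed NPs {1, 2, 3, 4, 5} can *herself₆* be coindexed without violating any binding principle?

*herself* is an anaphor, so Principle A applies: it must be bound in its binding domain.
Binding domain of *herself₆*: the embedded TP, whose subject is Carmen₄.
*Yuki₁* c-commands the anaphor but is outside its binding domain → cannot satisfy Principle A.
*Clara₂* does not c-command the anaphor → cannot bind it.
*[Clara₂'s sister]₃* c-commands the anaphor but is outside its binding domain → cannot satisfy Principle A.
*Carmen₄* c-commands the anaphor within its binding domain → licit binder.
*Farida₅* does not c-command the anaphor → cannot bind it.

{4}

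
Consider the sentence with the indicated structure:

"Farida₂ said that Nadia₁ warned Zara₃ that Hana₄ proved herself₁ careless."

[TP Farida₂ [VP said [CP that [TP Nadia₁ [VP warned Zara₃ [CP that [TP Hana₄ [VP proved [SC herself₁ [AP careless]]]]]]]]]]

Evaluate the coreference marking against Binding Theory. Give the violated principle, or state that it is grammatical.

The two coindexed NPs are *Nadia₁* and *herself₁*.
*herself₁* is an anaphor. Principle A requires it to be bound within its binding domain — the embedded TP, whose subject is Hana₄.
Within that domain it is c-commanded by *Hana₄*, which does not share its index.
*Nadia₁* does c-command the anaphor, but from outside its binding domain.
The anaphor is unbound in its domain → Principle A violation.

Principle A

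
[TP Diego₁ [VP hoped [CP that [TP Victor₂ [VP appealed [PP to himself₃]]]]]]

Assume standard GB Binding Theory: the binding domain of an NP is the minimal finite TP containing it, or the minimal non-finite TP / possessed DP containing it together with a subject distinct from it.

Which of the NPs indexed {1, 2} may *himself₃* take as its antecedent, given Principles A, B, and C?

*himself* is an anaphor, so Principle A applies: it must be bound in its binding domain.
Binding domain of *himself₃*: the embedded TP, whose subject is Victor₂.
*Diego₁* c-commands the anaphor but is outside its binding domain → cannot satisfy Principle A.
*Victor₂* c-commands the anaphor within its binding domain → licit binder.

{2}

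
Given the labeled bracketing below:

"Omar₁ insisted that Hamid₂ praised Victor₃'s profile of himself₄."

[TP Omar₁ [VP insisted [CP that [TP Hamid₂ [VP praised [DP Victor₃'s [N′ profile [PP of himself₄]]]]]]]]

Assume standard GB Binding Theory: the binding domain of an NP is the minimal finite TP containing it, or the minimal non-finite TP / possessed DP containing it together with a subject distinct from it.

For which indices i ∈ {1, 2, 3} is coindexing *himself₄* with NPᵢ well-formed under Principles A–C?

*himself* is an anaphor, so Principle A applies: it must be bound in its binding domain.
Binding domain of *himself₄*: the possessed DP, whose subject is Victor₃.
*Omar₁* c-commands the anaphor but is outside its binding domain → cannot satisfy Principle A.
*Hamid₂* c-commands the anaphor but is outside its binding domain → cannot satisfy Principle A.
*Victor₃* c-commands the anaphor within its binding domain → licit binder.

{3}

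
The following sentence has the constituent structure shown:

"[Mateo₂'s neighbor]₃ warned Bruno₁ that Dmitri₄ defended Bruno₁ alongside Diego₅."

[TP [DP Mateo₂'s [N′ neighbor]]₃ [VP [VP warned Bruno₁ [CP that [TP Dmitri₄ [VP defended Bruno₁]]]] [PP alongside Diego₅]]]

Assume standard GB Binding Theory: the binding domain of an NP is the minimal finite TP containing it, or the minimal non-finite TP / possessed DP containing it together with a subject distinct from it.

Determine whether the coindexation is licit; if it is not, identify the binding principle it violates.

The two coindexed NPs are *Bruno₁* (the higher occurrence) and *Bruno₁* (the lower occurrence).
*Bruno₁* (the lower occurrence) is an R-expression. Principle C requires it to be free everywhere.
*Bruno₁* (the higher occurrence) c-commands it and carries the same index.
The R-expression is bound → Principle C violation.

Principle C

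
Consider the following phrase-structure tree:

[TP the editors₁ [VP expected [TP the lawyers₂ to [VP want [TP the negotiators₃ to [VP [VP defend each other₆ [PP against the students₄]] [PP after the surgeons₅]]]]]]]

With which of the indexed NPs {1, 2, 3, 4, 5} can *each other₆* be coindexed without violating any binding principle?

*each other* is an anaphor, so Principle A applies: it must be bound in its binding domain.
Binding domain of *each other₆*: the embedded TP, whose subject is the negotiators₃.
*the editors₁* c-commands the anaphor but is outside its binding domain → cannot satisfy Principle A.
*the lawyers₂* c-commands the anaphor but is outside its binding domain → cannot satisfy Principle A.
*the negotiators₃* c-commands the anaphor within its binding domain → licit binder.
*the students₄* does not c-command the anaphor → cannot bind it.
*the surgeons₅* does not c-command the anaphor → cannot bind it.

{3}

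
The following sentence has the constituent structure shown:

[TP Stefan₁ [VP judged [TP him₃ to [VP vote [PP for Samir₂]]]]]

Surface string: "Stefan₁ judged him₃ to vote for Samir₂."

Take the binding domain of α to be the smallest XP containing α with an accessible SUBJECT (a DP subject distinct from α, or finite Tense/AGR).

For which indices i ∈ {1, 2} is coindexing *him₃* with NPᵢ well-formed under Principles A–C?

*him* is a pronoun, so Principle B applies: it must be free in its binding domain.
Binding domain of *him₃*: the matrix TP, whose subject is Stefan₁.
*Stefan₁* c-commands the pronoun within its binding domain → coindexation would violate Principle B.
*Samir₂*: the pronoun c-commands this R-expression → coindexation would violate Principle C on *Samir₂*.

none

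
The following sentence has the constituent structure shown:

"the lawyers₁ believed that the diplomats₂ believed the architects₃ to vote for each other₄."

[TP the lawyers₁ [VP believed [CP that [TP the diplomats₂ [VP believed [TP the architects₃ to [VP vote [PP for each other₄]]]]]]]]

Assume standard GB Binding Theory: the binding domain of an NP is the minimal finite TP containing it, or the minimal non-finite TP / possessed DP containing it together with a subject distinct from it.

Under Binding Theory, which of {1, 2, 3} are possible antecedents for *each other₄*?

*each other* is an anaphor, so Principle A applies: it must be bound in its binding domain.
Binding domain of *each other₄*: the embedded TP, whose subject is the architects₃.
*the lawyers₁* c-commands the anaphor but is outside its binding domain → cannot satisfy Principle A.
*the diplomats₂* c-commands the anaphor but is outside its binding domain → cannot satisfy Principle A.
*the architects₃* c-commands the anaphor within its binding domain → licit binder.

{3}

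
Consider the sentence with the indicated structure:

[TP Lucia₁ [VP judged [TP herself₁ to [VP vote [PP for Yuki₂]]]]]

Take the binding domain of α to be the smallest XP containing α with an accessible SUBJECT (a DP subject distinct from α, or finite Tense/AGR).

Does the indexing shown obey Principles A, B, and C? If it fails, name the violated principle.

grammatical

The two coindexed NPs are *Lucia₁* and *herself₁*.
*herself₁* is an anaphor; its binding domain is the matrix TP, whose subject is Lucia₁. *Lucia₁* c-commands it within that domain and shares its index, so Principle A is satisfied.
*Lucia₁* is an R-expression; *herself₁* does not c-command it, and no other NP shares its index, so Principle C is satisfied.
All principles are respected.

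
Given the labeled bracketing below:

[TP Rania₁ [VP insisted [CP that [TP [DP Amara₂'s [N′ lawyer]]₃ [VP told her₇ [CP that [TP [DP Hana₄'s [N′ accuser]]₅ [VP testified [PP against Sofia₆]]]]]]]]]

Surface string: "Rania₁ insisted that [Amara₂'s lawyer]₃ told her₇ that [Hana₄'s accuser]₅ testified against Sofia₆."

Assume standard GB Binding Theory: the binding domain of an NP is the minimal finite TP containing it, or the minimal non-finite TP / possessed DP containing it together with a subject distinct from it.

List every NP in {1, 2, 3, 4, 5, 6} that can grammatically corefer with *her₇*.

*her* is a pronoun, so Principle B applies: it must be free in its binding domain.
Binding domain of *her₇*: the embedded TP, whose subject is [Amara₂'s lawyer]₃.
*Rania₁* c-commands the pronoun but from outside its binding domain, and is not c-commanded by it → coindexation permitted.
*Amara₂* and the pronoun do not c-command one another → neither Principle B nor Principle C is at stake; coindexation permitted.
*[Amara₂'s lawyer]₃* c-commands the pronoun within its binding domain → coindexation would violate Principle B.
*Hana₄*: the pronoun c-commands this R-expression → coindexation would violate Principle C on *Hana₄*.
*[Hana₄'s accuser]₅*: the pronoun c-commands this R-expression → coindexation would violate Principle C on *[Hana₄'s accuser]₅*.
*Sofia₆*: the pronoun c-commands this R-expression → coindexation would violate Principle C on *Sofia₆*.

{1, 2}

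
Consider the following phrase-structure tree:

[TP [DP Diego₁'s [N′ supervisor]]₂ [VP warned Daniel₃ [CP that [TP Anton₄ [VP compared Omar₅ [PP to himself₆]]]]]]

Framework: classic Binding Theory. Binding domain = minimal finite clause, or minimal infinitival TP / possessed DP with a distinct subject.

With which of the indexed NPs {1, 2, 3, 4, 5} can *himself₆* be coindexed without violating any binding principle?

{4, 5}

*himself* is an anaphor, so Principle A applies: it must be bound in its binding domain.
Binding domain of *himself₆*: the embedded TP, whose subject is Anton₄.
*Diego₁* does not c-command the anaphor → cannot bind it.
*[Diego₁'s supervisor]₂* c-commands the anaphor but is outside its binding domain → cannot satisfy Principle A.
*Daniel₃* c-commands the anaphor but is outside its binding domain → cannot satisfy Principle A.
*Anton₄* c-commands the anaphor within its binding domain → licit binder.
*Omar₅* c-commands the anaphor within its binding domain → licit binder.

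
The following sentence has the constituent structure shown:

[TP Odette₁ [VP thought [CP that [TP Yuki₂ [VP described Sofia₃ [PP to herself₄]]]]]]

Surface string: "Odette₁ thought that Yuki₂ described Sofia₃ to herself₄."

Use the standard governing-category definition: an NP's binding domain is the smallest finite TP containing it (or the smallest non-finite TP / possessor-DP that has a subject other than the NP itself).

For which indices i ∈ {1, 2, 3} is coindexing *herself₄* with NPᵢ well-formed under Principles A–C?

*herself* is an anaphor, so Principle A applies: it must be bound in its binding domain.
Binding domain of *herself₄*: the embedded TP, whose subject is Yuki₂.
*Odette₁* c-commands the anaphor but is outside its binding domain → cannot satisfy Principle A.
*Yuki₂* c-commands the anaphor within its binding domain → licit binder.
*Sofia₃* c-commands the anaphor within its binding domain → licit binder.

{2, 3}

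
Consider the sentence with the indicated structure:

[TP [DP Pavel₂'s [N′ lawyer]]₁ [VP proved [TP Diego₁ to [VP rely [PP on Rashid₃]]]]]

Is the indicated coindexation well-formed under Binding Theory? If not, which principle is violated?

Principle C

The two coindexed NPs are *[Pavel₂'s lawyer]₁* and *Diego₁*.
*Diego₁* is an R-expression. Principle C requires it to be free everywhere.
*[Pavel₂'s lawyer]₁* c-commands it and carries the same index.
The R-expression is bound → Principle C violation.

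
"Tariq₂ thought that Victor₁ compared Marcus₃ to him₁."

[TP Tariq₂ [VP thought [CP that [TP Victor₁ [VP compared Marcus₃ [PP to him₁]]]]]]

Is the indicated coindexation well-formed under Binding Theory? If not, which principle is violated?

Principle B

The two coindexed NPs are *Victor₁* and *him₁*.
*him₁* is a pronoun. Its binding domain is the embedded TP, whose subject is Victor₁.
*Victor₁* c-commands it within that domain and carries the same index.
The pronoun is locally bound → Principle B violation.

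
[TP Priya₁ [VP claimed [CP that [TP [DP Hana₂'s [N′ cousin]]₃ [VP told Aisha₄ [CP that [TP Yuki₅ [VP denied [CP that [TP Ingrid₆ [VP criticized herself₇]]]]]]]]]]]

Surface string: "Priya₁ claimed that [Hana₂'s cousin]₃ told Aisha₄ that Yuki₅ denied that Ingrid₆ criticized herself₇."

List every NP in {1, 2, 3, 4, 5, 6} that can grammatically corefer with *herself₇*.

*herself* is an anaphor, so Principle A applies: it must be bound in its binding domain.
Binding domain of *herself₇*: the embedded TP, whose subject is Ingrid₆.
*Priya₁* c-commands the anaphor but is outside its binding domain → cannot satisfy Principle A.
*Hana₂* does not c-command the anaphor → cannot bind it.
*[Hana₂'s cousin]₃* c-commands the anaphor but is outside its binding domain → cannot satisfy Principle A.
*Aisha₄* c-commands the anaphor but is outside its binding domain → cannot satisfy Principle A.
*Yuki₅* c-commands the anaphor but is outside its binding domain → cannot satisfy Principle A.
*Ingrid₆* c-commands the anaphor within its binding domain → licit binder.

{6}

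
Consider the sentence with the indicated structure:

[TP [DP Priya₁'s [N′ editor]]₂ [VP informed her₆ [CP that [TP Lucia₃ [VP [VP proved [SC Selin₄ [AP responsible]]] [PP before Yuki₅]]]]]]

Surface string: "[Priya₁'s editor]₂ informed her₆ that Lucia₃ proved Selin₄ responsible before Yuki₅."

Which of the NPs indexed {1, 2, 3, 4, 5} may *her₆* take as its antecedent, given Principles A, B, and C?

*her* is a pronoun, so Principle B applies: it must be free in its binding domain.
Binding domain of *her₆*: the matrix TP, whose subject is [Priya₁'s editor]₂.
*Priya₁* and the pronoun do not c-command one another → neither Principle B nor Principle C is at stake; coindexation permitted.
*[Priya₁'s editor]₂* c-commands the pronoun within its binding domain → coindexation would violate Principle B.
*Lucia₃*: the pronoun c-commands this R-expression → coindexation would violate Principle C on *Lucia₃*.
*Selin₄*: the pronoun c-commands this R-expression → coindexation would violate Principle C on *Selin₄*.
*Yuki₅*: the pronoun c-commands this R-expression → coindexation would violate Principle C on *Yuki₅*.

{1}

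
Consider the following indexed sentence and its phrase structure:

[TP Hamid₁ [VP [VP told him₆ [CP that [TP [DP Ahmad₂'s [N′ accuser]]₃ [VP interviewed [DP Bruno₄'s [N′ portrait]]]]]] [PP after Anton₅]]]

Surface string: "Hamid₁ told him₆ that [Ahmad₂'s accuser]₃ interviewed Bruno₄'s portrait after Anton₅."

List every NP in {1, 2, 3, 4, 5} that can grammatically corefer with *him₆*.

{5}

*him* is a pronoun, so Principle B applies: it must be free in its binding domain.
Binding domain of *him₆*: the matrix TP, whose subject is Hamid₁.
*Hamid₁* c-commands the pronoun within its binding domain → coindexation would violate Principle B.
*Ahmad₂*: the pronoun c-commands this R-expression → coindexation would violate Principle C on *Ahmad₂*.
*[Ahmad₂'s accuser]₃*: the pronoun c-commands this R-expression → coindexation would violate Principle C on *[Ahmad₂'s accuser]₃*.
*Bruno₄*: the pronoun c-commands this R-expression → coindexation would violate Principle C on *Bruno₄*.
*Anton₅* and the pronoun do not c-command one another → neither Principle B nor Principle C is at stake; coindexation permitted.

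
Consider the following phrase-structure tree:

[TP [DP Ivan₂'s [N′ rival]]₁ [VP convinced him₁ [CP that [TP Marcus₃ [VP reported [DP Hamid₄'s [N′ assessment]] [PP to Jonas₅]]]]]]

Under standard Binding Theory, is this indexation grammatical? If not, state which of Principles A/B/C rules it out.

The two coindexed NPs are *[Ivan₂'s rival]₁* and *him₁*.
*him₁* is a pronoun. Its binding domain is the matrix TP, whose subject is [Ivan₂'s rival]₁.
*[Ivan₂'s rival]₁* c-commands it within that domain and carries the same index.
The pronoun is locally bound → Principle B violation.

Principle B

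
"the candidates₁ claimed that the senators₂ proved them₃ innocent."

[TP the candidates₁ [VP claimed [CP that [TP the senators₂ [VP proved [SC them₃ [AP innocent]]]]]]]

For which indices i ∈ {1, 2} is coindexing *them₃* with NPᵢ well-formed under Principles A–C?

{1}

*them* is a pronoun, so Principle B applies: it must be free in its binding domain.
Binding domain of *them₃*: the embedded TP, whose subject is the senators₂.
*the candidates₁* c-commands the pronoun but from outside its binding domain, and is not c-commanded by it → coindexation permitted.
*the senators₂* c-commands the pronoun within its binding domain → coindexation would violate Principle B.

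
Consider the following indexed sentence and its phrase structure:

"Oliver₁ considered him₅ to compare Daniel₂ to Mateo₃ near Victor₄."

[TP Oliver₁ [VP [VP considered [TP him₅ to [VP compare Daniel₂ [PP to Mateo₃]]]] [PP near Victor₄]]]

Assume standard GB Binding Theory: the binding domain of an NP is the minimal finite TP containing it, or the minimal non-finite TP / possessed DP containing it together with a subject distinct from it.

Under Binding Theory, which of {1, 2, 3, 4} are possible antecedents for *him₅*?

{4}

*him* is a pronoun, so Principle B applies: it must be free in its binding domain.
Binding domain of *him₅*: the matrix TP, whose subject is Oliver₁.
*Oliver₁* c-commands the pronoun within its binding domain → coindexation would violate Principle B.
*Daniel₂*: the pronoun c-commands this R-expression → coindexation would violate Principle C on *Daniel₂*.
*Mateo₃*: the pronoun c-commands this R-expression → coindexation would violate Principle C on *Mateo₃*.
*Victor₄* and the pronoun do not c-command one another → neither Principle B nor Principle C is at stake; coindexation permitted.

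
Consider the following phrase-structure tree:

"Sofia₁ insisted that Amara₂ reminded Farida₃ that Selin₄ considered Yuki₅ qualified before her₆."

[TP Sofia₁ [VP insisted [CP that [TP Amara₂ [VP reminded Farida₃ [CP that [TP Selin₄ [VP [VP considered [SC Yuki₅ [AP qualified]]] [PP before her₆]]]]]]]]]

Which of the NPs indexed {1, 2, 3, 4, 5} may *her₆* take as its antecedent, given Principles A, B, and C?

*her* is a pronoun, so Principle B applies: it must be free in its binding domain.
Binding domain of *her₆*: the embedded TP, whose subject is Selin₄.
*Sofia₁* c-commands the pronoun but from outside its binding domain, and is not c-commanded by it → coindexation permitted.
*Amara₂* c-commands the pronoun but from outside its binding domain, and is not c-commanded by it → coindexation permitted.
*Farida₃* c-commands the pronoun but from outside its binding domain, and is not c-commanded by it → coindexation permitted.
*Selin₄* c-commands the pronoun within its binding domain → coindexation would violate Principle B.
*Yuki₅* and the pronoun do not c-command one another → neither Principle B nor Principle C is at stake; coindexation permitted.

{1, 2, 3, 5}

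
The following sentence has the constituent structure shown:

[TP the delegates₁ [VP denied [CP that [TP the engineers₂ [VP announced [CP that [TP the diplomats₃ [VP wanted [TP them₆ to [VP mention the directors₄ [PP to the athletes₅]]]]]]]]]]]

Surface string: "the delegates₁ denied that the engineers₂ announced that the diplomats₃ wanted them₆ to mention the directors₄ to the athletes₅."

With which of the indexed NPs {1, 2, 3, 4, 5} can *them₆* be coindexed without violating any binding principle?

*them* is a pronoun, so Principle B applies: it must be free in its binding domain.
Binding domain of *them₆*: the embedded TP, whose subject is the diplomats₃.
*the delegates₁* c-commands the pronoun but from outside its binding domain, and is not c-commanded by it → coindexation permitted.
*the engineers₂* c-commands the pronoun but from outside its binding domain, and is not c-commanded by it → coindexation permitted.
*the diplomats₃* c-commands the pronoun within its binding domain → coindexation would violate Principle B.
*the directors₄*: the pronoun c-commands this R-expression → coindexation would violate Principle C on *the directors₄*.
*the athletes₅*: the pronoun c-commands this R-expression → coindexation would violate Principle C on *the athletes₅*.

{1, 2}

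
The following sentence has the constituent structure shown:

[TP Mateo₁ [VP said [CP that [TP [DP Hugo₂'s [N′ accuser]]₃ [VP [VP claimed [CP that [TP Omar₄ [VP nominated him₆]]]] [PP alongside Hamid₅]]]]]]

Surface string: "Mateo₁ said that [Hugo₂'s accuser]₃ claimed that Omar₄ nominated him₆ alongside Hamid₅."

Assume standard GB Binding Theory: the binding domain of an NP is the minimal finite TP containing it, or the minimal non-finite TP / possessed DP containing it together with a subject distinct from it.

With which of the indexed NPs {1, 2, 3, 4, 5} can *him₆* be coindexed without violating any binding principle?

{1, 2, 3, 5}

*him* is a pronoun, so Principle B applies: it must be free in its binding domain.
Binding domain of *him₆*: the embedded TP, whose subject is Omar₄.
*Mateo₁* c-commands the pronoun but from outside its binding domain, and is not c-commanded by it → coindexation permitted.
*Hugo₂* and the pronoun do not c-command one another → neither Principle B nor Principle C is at stake; coindexation permitted.
*[Hugo₂'s accuser]₃* c-commands the pronoun but from outside its binding domain, and is not c-commanded by it → coindexation permitted.
*Omar₄* c-commands the pronoun within its binding domain → coindexation would violate Principle B.
*Hamid₅* and the pronoun do not c-command one another → neither Principle B nor Principle C is at stake; coindexation permitted.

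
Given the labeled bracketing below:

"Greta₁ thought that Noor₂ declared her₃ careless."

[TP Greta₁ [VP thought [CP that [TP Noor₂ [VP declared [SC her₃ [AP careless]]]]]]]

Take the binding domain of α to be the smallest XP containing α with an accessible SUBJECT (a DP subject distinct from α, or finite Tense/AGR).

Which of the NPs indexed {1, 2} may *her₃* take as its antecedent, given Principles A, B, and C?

{1}

*her* is a pronoun, so Principle B applies: it must be free in its binding domain.
Binding domain of *her₃*: the embedded TP, whose subject is Noor₂.
*Greta₁* c-commands the pronoun but from outside its binding domain, and is not c-commanded by it → coindexation permitted.
*Noor₂* c-commands the pronoun within its binding domain → coindexation would violate Principle B.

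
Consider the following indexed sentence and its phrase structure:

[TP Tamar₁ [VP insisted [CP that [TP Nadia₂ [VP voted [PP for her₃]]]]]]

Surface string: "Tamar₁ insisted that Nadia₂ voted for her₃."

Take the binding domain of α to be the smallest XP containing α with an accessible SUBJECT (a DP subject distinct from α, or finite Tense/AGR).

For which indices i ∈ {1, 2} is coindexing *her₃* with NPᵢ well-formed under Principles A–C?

*her* is a pronoun, so Principle B applies: it must be free in its binding domain.
Binding domain of *her₃*: the embedded TP, whose subject is Nadia₂.
*Tamar₁* c-commands the pronoun but from outside its binding domain, and is not c-commanded by it → coindexation permitted.
*Nadia₂* c-commands the pronoun within its binding domain → coindexation would violate Principle B.

{1}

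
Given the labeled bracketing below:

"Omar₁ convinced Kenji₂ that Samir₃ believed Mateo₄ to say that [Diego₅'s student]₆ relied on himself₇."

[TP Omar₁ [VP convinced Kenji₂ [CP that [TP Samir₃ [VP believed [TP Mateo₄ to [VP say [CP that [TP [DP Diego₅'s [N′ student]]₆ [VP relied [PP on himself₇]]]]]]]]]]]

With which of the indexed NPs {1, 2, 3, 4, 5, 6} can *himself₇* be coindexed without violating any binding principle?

{6}

*himself* is an anaphor, so Principle A applies: it must be bound in its binding domain.
Binding domain of *himself₇*: the embedded TP, whose subject is [Diego₅'s student]₆.
*Omar₁* c-commands the anaphor but is outside its binding domain → cannot satisfy Principle A.
*Kenji₂* c-commands the anaphor but is outside its binding domain → cannot satisfy Principle A.
*Samir₃* c-commands the anaphor but is outside its binding domain → cannot satisfy Principle A.
*Mateo₄* c-commands the anaphor but is outside its binding domain → cannot satisfy Principle A.
*Diego₅* does not c-command the anaphor → cannot bind it.
*[Diego₅'s student]₆* c-commands the anaphor within its binding domain → licit binder.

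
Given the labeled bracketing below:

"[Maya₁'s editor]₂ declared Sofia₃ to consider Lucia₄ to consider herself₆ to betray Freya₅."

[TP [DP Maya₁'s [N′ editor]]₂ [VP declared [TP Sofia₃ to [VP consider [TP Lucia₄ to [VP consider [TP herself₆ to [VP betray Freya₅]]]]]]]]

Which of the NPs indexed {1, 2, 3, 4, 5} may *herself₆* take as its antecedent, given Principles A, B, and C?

*herself* is an anaphor, so Principle A applies: it must be bound in its binding domain.
Binding domain of *herself₆*: the embedded TP, whose subject is Lucia₄.
*Maya₁* does not c-command the anaphor → cannot bind it.
*[Maya₁'s editor]₂* c-commands the anaphor but is outside its binding domain → cannot satisfy Principle A.
*Sofia₃* c-commands the anaphor but is outside its binding domain → cannot satisfy Principle A.
*Lucia₄* c-commands the anaphor within its binding domain → licit binder.
*Freya₅* does not c-command the anaphor → cannot bind it.

{4}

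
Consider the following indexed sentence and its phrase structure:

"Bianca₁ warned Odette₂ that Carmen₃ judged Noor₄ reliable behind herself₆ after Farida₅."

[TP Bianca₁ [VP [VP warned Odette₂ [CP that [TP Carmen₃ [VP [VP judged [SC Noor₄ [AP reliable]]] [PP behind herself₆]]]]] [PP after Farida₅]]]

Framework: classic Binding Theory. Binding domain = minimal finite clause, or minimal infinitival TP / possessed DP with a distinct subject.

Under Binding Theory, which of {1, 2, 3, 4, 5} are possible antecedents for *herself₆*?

*herself* is an anaphor, so Principle A applies: it must be bound in its binding domain.
Binding domain of *herself₆*: the embedded TP, whose subject is Carmen₃.
*Bianca₁* c-commands the anaphor but is outside its binding domain → cannot satisfy Principle A.
*Odette₂* c-commands the anaphor but is outside its binding domain → cannot satisfy Principle A.
*Carmen₃* c-commands the anaphor within its binding domain → licit binder.
*Noor₄* does not c-command the anaphor → cannot bind it.
*Farida₅* does not c-command the anaphor → cannot bind it.

{3}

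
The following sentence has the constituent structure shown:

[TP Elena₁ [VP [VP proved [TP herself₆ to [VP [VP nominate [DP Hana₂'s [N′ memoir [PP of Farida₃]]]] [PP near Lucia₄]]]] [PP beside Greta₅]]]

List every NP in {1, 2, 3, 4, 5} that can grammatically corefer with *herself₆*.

{1}

*herself* is an anaphor, so Principle A applies: it must be bound in its binding domain.
Binding domain of *herself₆*: the matrix TP, whose subject is Elena₁.
*Elena₁* c-commands the anaphor within its binding domain → licit binder.
*Hana₂* does not c-command the anaphor → cannot bind it.
*Farida₃* does not c-command the anaphor → cannot bind it.
*Lucia₄* does not c-command the anaphor → cannot bind it.
*Greta₅* does not c-command the anaphor → cannot bind it.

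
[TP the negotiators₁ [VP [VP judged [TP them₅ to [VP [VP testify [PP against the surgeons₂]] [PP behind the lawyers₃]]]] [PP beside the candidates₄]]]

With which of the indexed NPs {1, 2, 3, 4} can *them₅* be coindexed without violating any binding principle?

{4}

*them* is a pronoun, so Principle B applies: it must be free in its binding domain.
Binding domain of *them₅*: the matrix TP, whose subject is the negotiators₁.
*the negotiators₁* c-commands the pronoun within its binding domain → coindexation would violate Principle B.
*the surgeons₂*: the pronoun c-commands this R-expression → coindexation would violate Principle C on *the surgeons₂*.
*the lawyers₃*: the pronoun c-commands this R-expression → coindexation would violate Principle C on *the lawyers₃*.
*the candidates₄* and the pronoun do not c-command one another → neither Principle B nor Principle C is at stake; coindexation permitted.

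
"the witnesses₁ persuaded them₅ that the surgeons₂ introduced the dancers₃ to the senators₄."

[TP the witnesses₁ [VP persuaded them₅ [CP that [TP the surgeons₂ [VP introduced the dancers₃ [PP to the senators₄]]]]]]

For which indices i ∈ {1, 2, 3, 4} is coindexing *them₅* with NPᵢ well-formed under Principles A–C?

none

*them* is a pronoun, so Principle B applies: it must be free in its binding domain.
Binding domain of *them₅*: the matrix TP, whose subject is the witnesses₁.
*the witnesses₁* c-commands the pronoun within its binding domain → coindexation would violate Principle B.
*the surgeons₂*: the pronoun c-commands this R-expression → coindexation would violate Principle C on *the surgeons₂*.
*the dancers₃*: the pronoun c-commands this R-expression → coindexation would violate Principle C on *the dancers₃*.
*the senators₄*: the pronoun c-commands this R-expression → coindexation would violate Principle C on *the senators₄*.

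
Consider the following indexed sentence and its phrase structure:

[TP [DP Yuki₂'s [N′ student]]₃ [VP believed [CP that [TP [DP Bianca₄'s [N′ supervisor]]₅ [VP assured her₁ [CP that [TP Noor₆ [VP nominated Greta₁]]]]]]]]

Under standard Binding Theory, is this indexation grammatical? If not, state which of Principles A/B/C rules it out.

The two coindexed NPs are *her₁* and *Greta₁*.
*Greta₁* is an R-expression. Principle C requires it to be free everywhere.
*her₁* c-commands it and carries the same index.
The R-expression is bound → Principle C violation.

Principle C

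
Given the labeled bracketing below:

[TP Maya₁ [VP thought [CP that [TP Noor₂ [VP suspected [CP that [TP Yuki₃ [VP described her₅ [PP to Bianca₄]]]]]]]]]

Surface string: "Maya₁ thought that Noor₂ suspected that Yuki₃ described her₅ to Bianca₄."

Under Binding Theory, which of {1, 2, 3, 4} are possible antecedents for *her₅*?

*her* is a pronoun, so Principle B applies: it must be free in its binding domain.
Binding domain of *her₅*: the embedded TP, whose subject is Yuki₃.
*Maya₁* c-commands the pronoun but from outside its binding domain, and is not c-commanded by it → coindexation permitted.
*Noor₂* c-commands the pronoun but from outside its binding domain, and is not c-commanded by it → coindexation permitted.
*Yuki₃* c-commands the pronoun within its binding domain → coindexation would violate Principle B.
*Bianca₄*: the pronoun c-commands this R-expression → coindexation would violate Principle C on *Bianca₄*.

{1, 2}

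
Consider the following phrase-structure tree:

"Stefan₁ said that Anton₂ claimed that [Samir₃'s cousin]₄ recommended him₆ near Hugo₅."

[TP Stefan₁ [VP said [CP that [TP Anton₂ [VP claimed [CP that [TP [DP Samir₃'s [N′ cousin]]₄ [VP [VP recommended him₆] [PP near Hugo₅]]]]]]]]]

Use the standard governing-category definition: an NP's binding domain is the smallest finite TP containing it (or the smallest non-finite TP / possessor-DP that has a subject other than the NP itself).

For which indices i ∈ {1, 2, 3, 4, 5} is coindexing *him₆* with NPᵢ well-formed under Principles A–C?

*him* is a pronoun, so Principle B applies: it must be free in its binding domain.
Binding domain of *him₆*: the embedded TP, whose subject is [Samir₃'s cousin]₄.
*Stefan₁* c-commands the pronoun but from outside its binding domain, and is not c-commanded by it → coindexation permitted.
*Anton₂* c-commands the pronoun but from outside its binding domain, and is not c-commanded by it → coindexation permitted.
*Samir₃* and the pronoun do not c-command one another → neither Principle B nor Principle C is at stake; coindexation permitted.
*[Samir₃'s cousin]₄* c-commands the pronoun within its binding domain → coindexation would violate Principle B.
*Hugo₅* and the pronoun do not c-command one another → neither Principle B nor Principle C is at stake; coindexation permitted.

{1, 2, 3, 5}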